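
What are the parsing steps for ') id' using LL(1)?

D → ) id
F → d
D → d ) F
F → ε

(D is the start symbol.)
Stack is shown with the top on the left.

Stack   Input   Action
----------------------
D $     ) id $  output D → ) id
) id $  ) id $  match ')'
id $    id $    match 'id'
$       $       accept

The string is accepted.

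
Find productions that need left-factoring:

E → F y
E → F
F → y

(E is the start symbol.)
Yes, E has productions with common prefix 'F'

Left-factoring is needed when two productions for the same non-terminal
share a common prefix on the right-hand side.

Productions for E:
  E → F y
  E → F

Found common prefix 'F' in productions for E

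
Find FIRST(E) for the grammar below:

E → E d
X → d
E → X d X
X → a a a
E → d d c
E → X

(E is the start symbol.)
{ 'a', 'd' }

To compute FIRST(E), examine every production with E on the left-hand side, reading each right-hand side left to right until a non-nullable symbol is reached.

FIRST sets of the other non-terminals involved (by the same procedure, iterated to a fixed point):
  FIRST(X) = { 'a', 'd' }

From E → E d:
  - E is the symbol being defined: contributes nothing new
    E is not nullable, so stop
From E → X d X:
  - X is a non-terminal: add FIRST(X) \ {ε} = { 'a', 'd' }
    X is not nullable, so stop
From E → d d c:
  - d is a terminal: add 'd' and stop
From E → X:
  - X is a non-terminal: add FIRST(X) \ {ε} = { 'a', 'd' }
    X is not nullable, so stop

Collecting: FIRST(E) = { 'a', 'd' }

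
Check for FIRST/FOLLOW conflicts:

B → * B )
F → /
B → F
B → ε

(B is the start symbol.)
No FIRST/FOLLOW conflicts.

A FIRST/FOLLOW conflict occurs when a non-terminal N has a nullable alternative N → β (β ⇒* ε) and another alternative N → α with FIRST(α) ∩ FOLLOW(N) ≠ ∅: on such a lookahead the parser cannot decide between expanding α and letting N vanish via β.

Nullable non-terminals: B.
FIRST sets used below: FIRST(F) = { '/' }

B: nullable alternative(s) B → ε; FOLLOW(B) = { $, ')' }
  B → * B ): FIRST \ {ε} = { '*' } — disjoint from FOLLOW(B)
  B → F: FIRST \ {ε} = { '/' } — disjoint from FOLLOW(B)
  B → ε: FIRST \ {ε} = { } — this is the only nullable alternative, skip

F has no nullable alternative, so no FIRST/FOLLOW check is needed there.

No FIRST/FOLLOW conflicts found.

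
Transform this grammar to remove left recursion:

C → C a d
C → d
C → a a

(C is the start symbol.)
C is directly left-recursive. The standard transformation for
  A → A α₁ | ... | A α_m | β₁ | ... | β_n
is
  A  → β₁ A' | ... | β_n A'
  A' → α₁ A' | ... | α_m A' | ε

C → d becomes C → d C'
C → a a becomes C → a a C'
C → C a d becomes C' → a d C'
Add C' → ε

Resulting grammar:
C → d C'
C → a a C'
C' → a d C'
C' → ε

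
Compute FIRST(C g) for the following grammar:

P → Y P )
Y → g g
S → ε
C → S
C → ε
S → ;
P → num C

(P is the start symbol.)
{ ';', 'g' }

FIRST sets of the non-terminals involved (from the grammar, by fixed-point iteration):
  FIRST(C) = { ';', ε }

To compute FIRST(C g), process the symbols left to right:
Symbol C is a non-terminal. Add FIRST(C) \ {ε} = { ';' }
C is nullable (ε ∈ FIRST(C)), continue to the next symbol.
Symbol g is a terminal. Add 'g' and stop.
FIRST(C g) = { ';', 'g' }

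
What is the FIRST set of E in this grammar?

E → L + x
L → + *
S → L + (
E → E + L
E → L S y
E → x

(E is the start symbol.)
FIRST sets of the other non-terminals involved (by the same procedure, iterated to a fixed point):
  FIRST(L) = { '+' }

From E → L + x:
  - L is a non-terminal: add FIRST(L) \ {ε} = { '+' }
    L is not nullable, so stop
From E → E + L:
  - E is the symbol being defined: contributes nothing new
    E is not nullable, so stop
From E → L S y:
  - L is a non-terminal: add FIRST(L) \ {ε} = { '+' }
    L is not nullable, so stop
From E → x:
  - x is a terminal: add 'x' and stop

Collecting: FIRST(E) = { '+', 'x' }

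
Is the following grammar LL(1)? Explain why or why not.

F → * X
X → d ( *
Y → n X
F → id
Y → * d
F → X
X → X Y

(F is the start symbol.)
No. Predict set conflict for X: { 'd' }

A grammar is LL(1) if for each non-terminal N with multiple productions, the predict sets of those productions are pairwise disjoint, where PREDICT(N → α) = (FIRST(α) \ {ε}) ∪ (FOLLOW(N) if α ⇒* ε).

Relevant sets:
  FIRST(X) = { 'd' }

For F:
  PREDICT(F → '*' X) = { '*' }
  PREDICT(F → id) = { 'id' }
  PREDICT(F → X) = { 'd' }
For X:
  PREDICT(X → d '(' '*') = { 'd' }
  PREDICT(X → X Y) = { 'd' }
For Y:
  PREDICT(Y → n X) = { 'n' }
  PREDICT(Y → '*' d) = { '*' }

Conflict found: Predict set conflict for X: { 'd' }
The grammar is NOT LL(1).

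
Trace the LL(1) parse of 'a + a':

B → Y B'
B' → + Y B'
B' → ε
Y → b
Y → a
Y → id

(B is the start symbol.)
LL(1) parsing maintains a stack (initially the start symbol over $) and the input. At each step: if the stack top is a terminal, match it against the current input token; if it is a non-terminal N, replace it with the RHS of M[N, lookahead] (the unique production whose predict set contains the lookahead).

Stack is shown with the top on the left.

Stack     Input    Action
-------------------------
B $       a + a $  output B → Y B'
Y B' $    a + a $  output Y → a
a B' $    a + a $  match 'a'
B' $      + a $    output B' → + Y B'
+ Y B' $  + a $    match '+'
Y B' $    a $      output Y → a
a B' $    a $      match 'a'
B' $      $        output B' → ε
$         $        accept

The string is accepted.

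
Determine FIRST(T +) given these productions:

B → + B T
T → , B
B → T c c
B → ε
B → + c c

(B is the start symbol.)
{ ',' }

FIRST sets of the non-terminals involved (from the grammar, by fixed-point iteration):
  FIRST(T) = { ',' }

To compute FIRST(T +), process the symbols left to right:
Symbol T is a non-terminal. Add FIRST(T) \ {ε} = { ',' }
T is not nullable (ε ∉ FIRST(T)), so stop here.
FIRST(T +) = { ',' }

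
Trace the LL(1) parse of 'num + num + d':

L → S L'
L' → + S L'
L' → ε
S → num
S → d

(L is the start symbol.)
Stack is shown with the top on the left.

Stack     Input            Action
---------------------------------
L $       num + num + d $  output L → S L'
S L' $    num + num + d $  output S → num
num L' $  num + num + d $  match 'num'
L' $      + num + d $      output L' → + S L'
+ S L' $  + num + d $      match '+'
S L' $    num + d $        output S → num
num L' $  num + d $        match 'num'
L' $      + d $            output L' → + S L'
+ S L' $  + d $            match '+'
S L' $    d $              output S → d
d L' $    d $              match 'd'
L' $      $                output L' → ε
$         $                accept

The string is accepted.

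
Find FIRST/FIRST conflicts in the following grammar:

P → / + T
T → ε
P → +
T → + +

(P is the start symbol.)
No FIRST/FIRST conflicts.

A FIRST/FIRST conflict occurs when two productions N → α and N → β for the same non-terminal have FIRST(α) ∩ FIRST(β) ≠ ∅ (with ε ∈ FIRST of a nullable right-hand side, so two nullable alternatives also conflict).

Productions for P:
  P → / + T: FIRST = { '/' }
  P → +: FIRST = { '+' }
Productions for T:
  T → ε: FIRST = { ε }
  T → + +: FIRST = { '+' }

All alternatives of each non-terminal have pairwise disjoint FIRST sets.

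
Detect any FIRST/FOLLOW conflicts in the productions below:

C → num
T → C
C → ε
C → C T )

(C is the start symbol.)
A FIRST/FOLLOW conflict occurs when a non-terminal N has a nullable alternative N → β (β ⇒* ε) and another alternative N → α with FIRST(α) ∩ FOLLOW(N) ≠ ∅: on such a lookahead the parser cannot decide between expanding α and letting N vanish via β.

Nullable non-terminals: C, T.
FIRST sets used below: FIRST(C) = { ')', 'num', ε }, FIRST(T) = { ')', 'num', ε }

C: nullable alternative(s) C → ε; FOLLOW(C) = { $, ')', 'num' }
  C → num: FIRST \ {ε} = { 'num' } — overlaps FOLLOW(C) on { 'num' }: CONFLICT
  C → ε: FIRST \ {ε} = { } — this is the only nullable alternative, skip
  C → C T ): FIRST \ {ε} = { ')', 'num' } — overlaps FOLLOW(C) on { ')', 'num' }: CONFLICT
T has a nullable alternative but only one production, so nothing to check.

So the grammar has 2 FIRST/FOLLOW conflicts (marked CONFLICT above).

Answer: Yes. C → num with FOLLOW(C) on { 'num' }; C → C T ')' with FOLLOW(C) on { ')', 'num' }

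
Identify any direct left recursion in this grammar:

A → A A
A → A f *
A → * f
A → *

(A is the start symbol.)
A → A A: LEFT RECURSIVE (starts with A)
A → A f *: LEFT RECURSIVE (starts with A)
A → * f: starts with '*'
A → *: starts with '*'

The grammar has direct left recursion on: A.

Answer: Yes, A is left-recursive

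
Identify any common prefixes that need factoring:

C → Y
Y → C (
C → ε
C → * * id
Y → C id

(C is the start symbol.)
Yes, Y has productions with common prefix 'C'

Left-factoring is needed when two productions for the same non-terminal
share a common prefix on the right-hand side.

Productions for C:
  C → Y
  C → ε
  C → * * id
Productions for Y:
  Y → C (
  Y → C id

Found common prefix 'C' in productions for Y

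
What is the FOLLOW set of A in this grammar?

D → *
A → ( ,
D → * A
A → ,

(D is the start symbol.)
To compute FOLLOW(A), find every occurrence of A on a right-hand side N → α A β: add FIRST(β) \ {ε}, and if β is empty or nullable also add FOLLOW(N). Iterate to a fixed point.

In D → * A: A is at the end, add FOLLOW(D)

The FOLLOW sets referred to above (computed the same way, to a fixed point):
  FOLLOW(D) = { $ }

Taking the union: FOLLOW(A) = { $ }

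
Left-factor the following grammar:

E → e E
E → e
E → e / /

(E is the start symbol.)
Left-factoring transforms A → αβ₁ | αβ₂ into A → αA' and A' → β₁ | β₂
(α is the longest common prefix among the alternatives). Repeat until
no nonterminal has two alternatives with a common prefix.

Round 1: E has alternatives sharing prefix 'e'. Introduce E': E → e E'
  Add: E' → E
  Add: E' → ε
  Add: E' → / /

No remaining common prefixes — done.

Resulting grammar:
E → e E'
E' → E
E' → ε
E' → / /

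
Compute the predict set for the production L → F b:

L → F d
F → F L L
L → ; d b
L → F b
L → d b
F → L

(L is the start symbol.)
PREDICT(L → F b) = (FIRST(RHS) \ {ε}) ∪ (FOLLOW(L) if ε ∈ FIRST(RHS), i.e. RHS ⇒* ε)
FIRST(F) = { ';', 'd' }
FIRST(F b) = { ';', 'd' }
ε ∉ FIRST(F b), so FOLLOW(L) is not added.
PREDICT(L → F b) = { ';', 'd' }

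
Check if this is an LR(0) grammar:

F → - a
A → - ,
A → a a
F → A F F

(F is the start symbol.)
Yes, the grammar is LR(0)

Augment with F' → F and build the canonical LR(0) collection (I0 = CLOSURE({[F' → . F]}), then GOTO on every symbol after a dot until no new states appear). It has 10 states:
  I0: { [A → . - ,], [A → . a a], [F → . - a], [F → . A F F], [F' → . F] }  — shift
  I1: { [A → - . ,], [F → - . a] }  — shift
  I2: { [A → . - ,], [A → . a a], [F → . - a], [F → . A F F], [F → A . F F] }  — shift
  I3: { [F' → F .] }  — accept
  I4: { [A → a . a] }  — shift
  I5: { [A → a a .] }  — reduce
  I6: { [A → . - ,], [A → . a a], [F → . - a], [F → . A F F], [F → A F . F] }  — shift
  I7: { [F → A F F .] }  — reduce
  I8: { [A → - , .] }  — reduce
  I9: { [F → - a .] }  — reduce

Every state is either a pure shift/goto state or contains exactly one complete item and nothing to shift — no conflicts. The grammar is LR(0).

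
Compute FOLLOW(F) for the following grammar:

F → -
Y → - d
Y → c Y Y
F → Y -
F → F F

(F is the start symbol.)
To compute FOLLOW(F), find every occurrence of F on a right-hand side N → α F β: add FIRST(β) \ {ε}, and if β is empty or nullable also add FOLLOW(N). Iterate to a fixed point.

F is the start symbol, so $ ∈ FOLLOW(F).
In F → F F: F is followed by F, add FIRST(F) \ {ε} = { '-', 'c' }
In F → F F: F is at the end; this adds FOLLOW(F) to itself — nothing new

Taking the union: FOLLOW(F) = { $, '-', 'c' }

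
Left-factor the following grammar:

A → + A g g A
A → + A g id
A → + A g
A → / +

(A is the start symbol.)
Left-factoring transforms A → αβ₁ | αβ₂ into A → αA' and A' → β₁ | β₂
(α is the longest common prefix among the alternatives). Repeat until
no nonterminal has two alternatives with a common prefix.

Round 1: A has alternatives sharing prefix '+ A g'. Introduce A': A → + A g A'
  Add: A' → g A
  Add: A' → id
  Add: A' → ε

No remaining common prefixes — done.

Resulting grammar:
A → + A g A'
A' → g A
A' → id
A' → ε
A → / +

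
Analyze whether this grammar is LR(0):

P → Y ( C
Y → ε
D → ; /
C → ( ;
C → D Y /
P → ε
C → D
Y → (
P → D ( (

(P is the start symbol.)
No. Shift-reduce conflict between [P → .] and [D → . ; /]

A grammar is LR(0) if no state in the canonical LR(0) collection has:
  - both a shift item (dot before a terminal) and a complete item (shift-reduce conflict), or
  - two or more complete items (reduce-reduce conflict; the accept item [P' → P .] counts as a complete item here).

Augment with P' → P and build the canonical LR(0) collection (I0 = CLOSURE({[P' → . P]}), then GOTO on every symbol after a dot until no new states appear). It has 16 states:
  I0: { [D → . ; /], [P → . D ( (], [P → . Y ( C], [P → .], [P' → . P], [Y → . (], [Y → .] }  — shift, 2 reduces
  I1: { [Y → ( .] }  — reduce
  I2: { [D → ; . /] }  — shift
  I3: { [P → D . ( (] }  — shift
  I4: { [P' → P .] }  — accept
  I5: { [P → Y . ( C] }  — shift
  I6: { [C → . ( ;], [C → . D Y /], [C → . D], [D → . ; /], [P → Y ( . C] }  — shift
  I7: { [C → ( . ;] }  — shift
  I8: { [P → Y ( C .] }  — reduce
  I9: { [C → D . Y /], [C → D .], [Y → . (], [Y → .] }  — shift, 2 reduces
  I10: { [C → D Y . /] }  — shift
  I11: { [C → D Y / .] }  — reduce
  I12: { [C → ( ; .] }  — reduce
  I13: { [P → D ( . (] }  — shift
  I14: { [P → D ( ( .] }  — reduce
  I15: { [D → ; / .] }  — reduce

Conflict in state I0:
  Shift-reduce conflict between [P → .] and [D → . ; /]
So the grammar is NOT LR(0).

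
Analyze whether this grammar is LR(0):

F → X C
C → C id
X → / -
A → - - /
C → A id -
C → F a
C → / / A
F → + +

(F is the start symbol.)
A grammar is LR(0) if no state in the canonical LR(0) collection has:
  - both a shift item (dot before a terminal) and a complete item (shift-reduce conflict), or
  - two or more complete items (reduce-reduce conflict; the accept item [F' → F .] counts as a complete item here).

Augment with F' → F and build the canonical LR(0) collection (I0 = CLOSURE({[F' → . F]}), then GOTO on every symbol after a dot until no new states appear). It has 20 states:
  I0: { [F → . + +], [F → . X C], [F' → . F], [X → . / -] }  — shift
  I1: { [F → + . +] }  — shift
  I2: { [X → / . -] }  — shift
  I3: { [F' → F .] }  — accept
  I4: { [A → . - - /], [C → . / / A], [C → . A id -], [C → . C id], [C → . F a], [F → . + +], [F → . X C], [F → X . C], [X → . / -] }  — shift
  I5: { [A → - . - /] }  — shift
  I6: { [C → / . / A], [X → / . -] }  — shift
  I7: { [C → A . id -] }  — shift
  I8: { [C → C . id], [F → X C .] }  — shift, reduce
  I9: { [C → F . a] }  — shift
  I10: { [C → F a .] }  — reduce
  I11: { [C → C id .] }  — reduce
  I12: { [C → A id . -] }  — shift
  I13: { [C → A id - .] }  — reduce
  I14: { [X → / - .] }  — reduce
  I15: { [A → . - - /], [C → / / . A] }  — shift
  I16: { [C → / / A .] }  — reduce
  I17: { [A → - - . /] }  — shift
  I18: { [A → - - / .] }  — reduce
  I19: { [F → + + .] }  — reduce

Conflict in state I8:
  Shift-reduce conflict between [F → X C .] and [C → C . id]
So the grammar is NOT LR(0).

Answer: No. Shift-reduce conflict between [F → X C .] and [C → C . id]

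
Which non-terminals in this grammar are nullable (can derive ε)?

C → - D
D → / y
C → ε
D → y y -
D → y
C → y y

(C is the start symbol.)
{ 'C' }

ε-productions: C → ε
So C is immediately nullable.
No further non-terminal can be added: every production for the remaining non-terminals contains a terminal or a non-nullable non-terminal.
Nullable = { 'C' }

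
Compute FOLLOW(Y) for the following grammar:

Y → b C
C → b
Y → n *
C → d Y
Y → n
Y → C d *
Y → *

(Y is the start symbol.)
{ $, 'd' }

To compute FOLLOW(Y), find every occurrence of Y on a right-hand side N → α Y β: add FIRST(β) \ {ε}, and if β is empty or nullable also add FOLLOW(N). Iterate to a fixed point.

Y is the start symbol, so $ ∈ FOLLOW(Y).
In C → d Y: Y is at the end, add FOLLOW(C)

The FOLLOW sets referred to above (computed the same way, to a fixed point):
  FOLLOW(C) = { $, 'd' }

Taking the union: FOLLOW(Y) = { $, 'd' }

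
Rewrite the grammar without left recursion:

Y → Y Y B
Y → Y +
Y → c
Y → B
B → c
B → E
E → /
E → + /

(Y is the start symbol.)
Y is directly left-recursive. The standard transformation for
  A → A α₁ | ... | A α_m | β₁ | ... | β_n
is
  A  → β₁ A' | ... | β_n A'
  A' → α₁ A' | ... | α_m A' | ε

Y → c becomes Y → c Y'
Y → B becomes Y → B Y'
Y → Y Y B becomes Y' → Y B Y'
Y → Y + becomes Y' → + Y'
Add Y' → ε

Productions for other non-terminals are unchanged:
  B → c
  B → E
  E → /
  E → + /

Resulting grammar:
Y → c Y'
Y → B Y'
Y' → Y B Y'
Y' → + Y'
Y' → ε
B → c
B → E
E → /
E → + /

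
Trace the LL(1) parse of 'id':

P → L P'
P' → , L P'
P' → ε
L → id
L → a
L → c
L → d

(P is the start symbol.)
LL(1) parsing maintains a stack (initially the start symbol over $) and the input. At each step: if the stack top is a terminal, match it against the current input token; if it is a non-terminal N, replace it with the RHS of M[N, lookahead] (the unique production whose predict set contains the lookahead).

Stack is shown with the top on the left.

Stack    Input  Action
----------------------
P $      id $   output P → L P'
L P' $   id $   output L → id
id P' $  id $   match 'id'
P' $     $      output P' → ε
$        $      accept

The string is accepted.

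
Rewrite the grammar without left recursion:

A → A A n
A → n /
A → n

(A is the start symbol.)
A → n / A'
A → n A'
A' → A n A'
A' → ε

A is directly left-recursive. The standard transformation for
  A → A α₁ | ... | A α_m | β₁ | ... | β_n
is
  A  → β₁ A' | ... | β_n A'
  A' → α₁ A' | ... | α_m A' | ε

A → n / becomes A → n / A'
A → n becomes A → n A'
A → A A n becomes A' → A n A'
Add A' → ε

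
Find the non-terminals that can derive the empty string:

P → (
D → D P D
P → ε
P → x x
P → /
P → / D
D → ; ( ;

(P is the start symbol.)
{ 'P' }

A non-terminal is nullable if it can derive ε (the empty string): either it has an ε-production, or it has a production whose right-hand side consists entirely of nullable non-terminals.

ε-productions: P → ε
So P is immediately nullable.
No further non-terminal can be added: every production for the remaining non-terminals contains a terminal or a non-nullable non-terminal.
Nullable = { 'P' }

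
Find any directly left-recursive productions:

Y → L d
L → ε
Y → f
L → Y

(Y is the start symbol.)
Y → L d: starts with L
L → ε: starts with ε
Y → f: starts with f
L → Y: starts with Y

No direct left recursion found.

Answer: No direct left recursion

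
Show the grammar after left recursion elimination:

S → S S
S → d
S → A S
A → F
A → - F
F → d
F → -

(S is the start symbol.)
S is directly left-recursive. The standard transformation for
  A → A α₁ | ... | A α_m | β₁ | ... | β_n
is
  A  → β₁ A' | ... | β_n A'
  A' → α₁ A' | ... | α_m A' | ε

S → d becomes S → d S'
S → A S becomes S → A S S'
S → S S becomes S' → S S'
Add S' → ε

Productions for other non-terminals are unchanged:
  A → F
  A → - F
  F → d
  F → -

Resulting grammar:
S → d S'
S → A S S'
S' → S S'
S' → ε
A → F
A → - F
F → d
F → -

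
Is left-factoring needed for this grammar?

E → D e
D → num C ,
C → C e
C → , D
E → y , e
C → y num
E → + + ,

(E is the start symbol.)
No, left-factoring is not needed

Left-factoring is needed when two productions for the same non-terminal
share a common prefix on the right-hand side.

Productions for E:
  E → D e
  E → y , e
  E → + + ,
Productions for C:
  C → C e
  C → , D
  C → y num

No common prefixes found.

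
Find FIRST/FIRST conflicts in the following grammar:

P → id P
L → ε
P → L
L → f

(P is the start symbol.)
A FIRST/FIRST conflict occurs when two productions N → α and N → β for the same non-terminal have FIRST(α) ∩ FIRST(β) ≠ ∅ (with ε ∈ FIRST of a nullable right-hand side, so two nullable alternatives also conflict).

FIRST sets of the non-terminals at (or reachable through a nullable prefix from) the front of some alternative:
  FIRST(L) = { 'f', ε }

Productions for P:
  P → id P: FIRST = { 'id' }
  P → L: FIRST = { 'f', ε }
Productions for L:
  L → ε: FIRST = { ε }
  L → f: FIRST = { 'f' }

All alternatives of each non-terminal have pairwise disjoint FIRST sets.

Answer: No FIRST/FIRST conflicts.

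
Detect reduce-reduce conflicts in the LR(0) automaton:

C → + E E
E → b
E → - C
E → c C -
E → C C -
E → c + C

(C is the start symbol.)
No reduce-reduce conflicts

A reduce-reduce conflict occurs when an LR(0) state has two complete items [A → α .] and [B → β .] — both call for a reduction, and with no lookahead the parser cannot choose between them.

Augment with C' → C and build the canonical LR(0) collection (I0 = CLOSURE({[C' → . C]}), then GOTO on every symbol after a dot until no new states appear). It has 16 states:
  I0: { [C → . + E E], [C' → . C] }  — shift
  I1: { [C → + . E E], [C → . + E E], [E → . - C], [E → . C C -], [E → . b], [E → . c + C], [E → . c C -] }  — shift
  I2: { [C' → C .] }  — accept
  I3: { [C → . + E E], [E → - . C] }  — shift
  I4: { [C → . + E E], [E → C . C -] }  — shift
  I5: { [C → + E . E], [C → . + E E], [E → . - C], [E → . C C -], [E → . b], [E → . c + C], [E → . c C -] }  — shift
  I6: { [E → b .] }  — reduce
  I7: { [C → . + E E], [E → c . + C], [E → c . C -] }  — shift
  I8: { [C → + . E E], [C → . + E E], [E → . - C], [E → . C C -], [E → . b], [E → . c + C], [E → . c C -], [E → c + . C] }  — shift
  I9: { [E → c C . -] }  — shift
  I10: { [E → c C - .] }  — reduce
  I11: { [C → . + E E], [E → C . C -], [E → c + C .] }  — shift, reduce
  I12: { [E → C C . -] }  — shift
  I13: { [E → C C - .] }  — reduce
  I14: { [C → + E E .] }  — reduce
  I15: { [E → - C .] }  — reduce

No state contains more than one complete item.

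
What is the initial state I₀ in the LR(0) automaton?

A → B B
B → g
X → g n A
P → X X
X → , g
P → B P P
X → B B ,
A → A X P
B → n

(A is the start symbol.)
First, augment the grammar with A' → A
I₀ = CLOSURE({ [A' → . A] }):
  [A' → . A] has the dot before A: add [A → . B B], [A → . A X P]
  [A → . B B] has the dot before B: add [B → . g], [B → . n]
No further items can be added.

I₀ = { [A → . A X P], [A → . B B], [A' → . A], [B → . g], [B → . n] }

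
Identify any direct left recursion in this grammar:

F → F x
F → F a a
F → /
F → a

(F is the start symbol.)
Yes, F is left-recursive

F → F x: LEFT RECURSIVE (starts with F)
F → F a a: LEFT RECURSIVE (starts with F)
F → /: starts with '/'
F → a: starts with a

The grammar has direct left recursion on: F.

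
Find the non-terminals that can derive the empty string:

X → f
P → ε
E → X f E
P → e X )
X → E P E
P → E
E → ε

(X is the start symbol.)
{ 'E', 'P', 'X' }

A non-terminal is nullable if it can derive ε (the empty string): either it has an ε-production, or it has a production whose right-hand side consists entirely of nullable non-terminals.

ε-productions: P → ε, E → ε
So P, E are immediately nullable.
X → E P E: every symbol on the right is nullable, so X is nullable too.
Every non-terminal is now nullable.
Nullable = { 'E', 'P', 'X' }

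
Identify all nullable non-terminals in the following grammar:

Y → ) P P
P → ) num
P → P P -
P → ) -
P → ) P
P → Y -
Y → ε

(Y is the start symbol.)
ε-productions: Y → ε
So Y is immediately nullable.
No further non-terminal can be added: every production for the remaining non-terminals contains a terminal or a non-nullable non-terminal.
Nullable = { 'Y' }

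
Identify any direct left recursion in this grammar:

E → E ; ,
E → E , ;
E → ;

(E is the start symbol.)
E → E ; ,: LEFT RECURSIVE (starts with E)
E → E , ;: LEFT RECURSIVE (starts with E)
E → ;: starts with ';'

The grammar has direct left recursion on: E.

Answer: Yes, E is left-recursive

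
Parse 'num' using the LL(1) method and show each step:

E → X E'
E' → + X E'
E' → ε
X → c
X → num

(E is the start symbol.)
LL(1) parsing maintains a stack (initially the start symbol over $) and the input. At each step: if the stack top is a terminal, match it against the current input token; if it is a non-terminal N, replace it with the RHS of M[N, lookahead] (the unique production whose predict set contains the lookahead).

Stack is shown with the top on the left.

Stack     Input  Action
-----------------------
E $       num $  output E → X E'
X E' $    num $  output X → num
num E' $  num $  match 'num'
E' $      $      output E' → ε
$         $      accept

The string is accepted.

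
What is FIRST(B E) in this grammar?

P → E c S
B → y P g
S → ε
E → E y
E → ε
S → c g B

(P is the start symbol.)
FIRST sets of the non-terminals involved (from the grammar, by fixed-point iteration):
  FIRST(B) = { 'y' }

To compute FIRST(B E), process the symbols left to right:
Symbol B is a non-terminal. Add FIRST(B) \ {ε} = { 'y' }
B is not nullable (ε ∉ FIRST(B)), so stop here.
FIRST(B E) = { 'y' }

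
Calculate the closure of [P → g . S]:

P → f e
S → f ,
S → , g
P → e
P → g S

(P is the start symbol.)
Start with: [P → g . S]
  [P → g . S] has the dot before S: add [S → . f ,], [S → . , g]
No further items can be added.

CLOSURE = { [P → g . S], [S → . , g], [S → . f ,] }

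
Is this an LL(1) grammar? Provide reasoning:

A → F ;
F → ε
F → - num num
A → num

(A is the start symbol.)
A grammar is LL(1) if for each non-terminal N with multiple productions, the predict sets of those productions are pairwise disjoint, where PREDICT(N → α) = (FIRST(α) \ {ε}) ∪ (FOLLOW(N) if α ⇒* ε).

Relevant sets:
  FIRST(F) = { '-', ε }
  FOLLOW(F) = { ';' }

For A:
  PREDICT(A → F ';') = { '-', ';' }
  PREDICT(A → num) = { 'num' }
For F:
  PREDICT(F → ε) = { ';' }
  PREDICT(F → '-' num num) = { '-' }

All predict sets are disjoint. The grammar IS LL(1).

Answer: Yes, the grammar is LL(1).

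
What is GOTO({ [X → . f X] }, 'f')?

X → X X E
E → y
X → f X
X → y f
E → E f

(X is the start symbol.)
{ [X → . X X E], [X → . f X], [X → . y f], [X → f . X] }

GOTO(I, 'f') = CLOSURE({ [A → αX.β] : [A → α.Xβ] ∈ I, X = 'f' })

Items with dot before 'f', with the dot advanced:
  [X → . f X] → [X → f . X]
Closure of the advanced items:
  [X → f . X] has the dot before X: add [X → . X X E], [X → . f X], [X → . y f]

GOTO = { [X → . X X E], [X → . f X], [X → . y f], [X → f . X] }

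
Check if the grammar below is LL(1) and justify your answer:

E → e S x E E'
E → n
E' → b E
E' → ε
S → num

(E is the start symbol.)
Relevant sets:
  FOLLOW(E') = { $, 'b' }

For E:
  PREDICT(E → e S x E E') = { 'e' }
  PREDICT(E → n) = { 'n' }
For E':
  PREDICT(E' → b E) = { 'b' }
  PREDICT(E' → ε) = { $, 'b' }
S has a single production, so nothing to check there.

Conflict found: Predict set conflict for E': { 'b' }
The grammar is NOT LL(1).

Answer: No. Predict set conflict for E': { 'b' }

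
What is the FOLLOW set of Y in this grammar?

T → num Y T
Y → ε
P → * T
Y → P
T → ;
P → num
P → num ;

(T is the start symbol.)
{ ';', 'num' }

In T → num Y T: Y is followed by T, add FIRST(T) \ {ε} = { ';', 'num' }

Taking the union: FOLLOW(Y) = { ';', 'num' }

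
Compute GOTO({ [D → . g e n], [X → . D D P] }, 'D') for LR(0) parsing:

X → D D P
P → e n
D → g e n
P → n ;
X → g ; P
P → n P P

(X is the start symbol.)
{ [D → . g e n], [X → D . D P] }

GOTO(I, 'D') = CLOSURE({ [A → αX.β] : [A → α.Xβ] ∈ I, X = 'D' })

Items with dot before 'D', with the dot advanced:
  [X → . D D P] → [X → D . D P]
Closure of the advanced items:
  [X → D . D P] has the dot before D: add [D → . g e n]

GOTO = { [D → . g e n], [X → D . D P] }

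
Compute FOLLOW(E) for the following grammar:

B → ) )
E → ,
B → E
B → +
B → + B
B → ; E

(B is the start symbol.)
{ $ }

To compute FOLLOW(E), find every occurrence of E on a right-hand side N → α E β: add FIRST(β) \ {ε}, and if β is empty or nullable also add FOLLOW(N). Iterate to a fixed point.

In B → E: E is at the end, add FOLLOW(B)
In B → ; E: E is at the end, add FOLLOW(B)

The FOLLOW sets referred to above (computed the same way, to a fixed point):
  FOLLOW(B) = { $ }

Taking the union: FOLLOW(E) = { $ }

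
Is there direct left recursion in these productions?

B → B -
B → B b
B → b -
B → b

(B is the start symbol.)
Yes, B is left-recursive

Direct left recursion occurs when N → N α for some non-terminal N (the right-hand side begins with the left-hand side itself).

B → B -: LEFT RECURSIVE (starts with B)
B → B b: LEFT RECURSIVE (starts with B)
B → b -: starts with b
B → b: starts with b

The grammar has direct left recursion on: B.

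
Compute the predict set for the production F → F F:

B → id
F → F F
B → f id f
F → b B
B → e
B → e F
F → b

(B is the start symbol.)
PREDICT(F → F F) = (FIRST(RHS) \ {ε}) ∪ (FOLLOW(F) if ε ∈ FIRST(RHS), i.e. RHS ⇒* ε)
FIRST(F) = { 'b' }
FIRST(F F) = { 'b' }
ε ∉ FIRST(F F), so FOLLOW(F) is not added.
PREDICT(F → F F) = { 'b' }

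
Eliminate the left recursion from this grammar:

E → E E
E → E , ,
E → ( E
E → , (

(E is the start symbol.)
E is directly left-recursive. The standard transformation for
  A → A α₁ | ... | A α_m | β₁ | ... | β_n
is
  A  → β₁ A' | ... | β_n A'
  A' → α₁ A' | ... | α_m A' | ε

E → ( E becomes E → ( E E'
E → , ( becomes E → , ( E'
E → E E becomes E' → E E'
E → E , , becomes E' → , , E'
Add E' → ε

Resulting grammar:
E → ( E E'
E → , ( E'
E' → E E'
E' → , , E'
E' → ε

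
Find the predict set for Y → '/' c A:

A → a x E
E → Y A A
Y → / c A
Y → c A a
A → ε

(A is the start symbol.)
{ '/' }

PREDICT(Y → '/' c A) = (FIRST(RHS) \ {ε}) ∪ (FOLLOW(Y) if ε ∈ FIRST(RHS), i.e. RHS ⇒* ε)
FIRST('/' c A) = { '/' }
ε ∉ FIRST('/' c A), so FOLLOW(Y) is not added.
PREDICT(Y → '/' c A) = { '/' }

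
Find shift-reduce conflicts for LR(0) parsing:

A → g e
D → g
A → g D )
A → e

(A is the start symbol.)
A shift-reduce conflict occurs when an LR(0) state has both:
  - a complete (reduce) item [A → α .] (dot at the end), and
  - a shift item [B → β . c γ] (dot before a terminal).

Augment with A' → A and build the canonical LR(0) collection (I0 = CLOSURE({[A' → . A]}), then GOTO on every symbol after a dot until no new states appear). It has 8 states:
  I0: { [A → . e], [A → . g D )], [A → . g e], [A' → . A] }  — shift
  I1: { [A' → A .] }  — accept
  I2: { [A → e .] }  — reduce
  I3: { [A → g . D )], [A → g . e], [D → . g] }  — shift
  I4: { [A → g D . )] }  — shift
  I5: { [A → g e .] }  — reduce
  I6: { [D → g .] }  — reduce
  I7: { [A → g D ) .] }  — reduce

No state contains both a complete item and a shift item.

Answer: No shift-reduce conflicts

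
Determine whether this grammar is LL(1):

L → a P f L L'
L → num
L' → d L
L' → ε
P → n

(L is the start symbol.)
A grammar is LL(1) if for each non-terminal N with multiple productions, the predict sets of those productions are pairwise disjoint, where PREDICT(N → α) = (FIRST(α) \ {ε}) ∪ (FOLLOW(N) if α ⇒* ε).

Relevant sets:
  FOLLOW(L') = { $, 'd' }

For L:
  PREDICT(L → a P f L L') = { 'a' }
  PREDICT(L → num) = { 'num' }
For L':
  PREDICT(L' → d L) = { 'd' }
  PREDICT(L' → ε) = { $, 'd' }
P has a single production, so nothing to check there.

Conflict found: Predict set conflict for L': { 'd' }
The grammar is NOT LL(1).

Answer: No. Predict set conflict for L': { 'd' }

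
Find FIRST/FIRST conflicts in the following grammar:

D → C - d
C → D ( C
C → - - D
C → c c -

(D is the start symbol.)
Yes. C → D '(' C / C → '-' '-' D on { '-' }; C → D '(' C / C → c c '-' on { 'c' }

A FIRST/FIRST conflict occurs when two productions N → α and N → β for the same non-terminal have FIRST(α) ∩ FIRST(β) ≠ ∅ (with ε ∈ FIRST of a nullable right-hand side, so two nullable alternatives also conflict).

FIRST sets of the non-terminals at (or reachable through a nullable prefix from) the front of some alternative:
  FIRST(D) = { '-', 'c' }

Productions for C:
  C → D ( C: FIRST = { '-', 'c' }
  C → - - D: FIRST = { '-' }
  C → c c -: FIRST = { 'c' }
D has only one production, so no FIRST/FIRST conflict is possible there.

Conflict for C: C → D ( C and C → - - D
  Overlap: { '-' }
Conflict for C: C → D ( C and C → c c -
  Overlap: { 'c' }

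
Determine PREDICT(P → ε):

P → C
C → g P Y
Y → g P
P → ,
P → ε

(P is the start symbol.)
PREDICT(P → ε) = (FIRST(RHS) \ {ε}) ∪ (FOLLOW(P) if ε ∈ FIRST(RHS), i.e. RHS ⇒* ε)
The right-hand side is ε (FIRST(ε) = { ε }), so the predict set is FOLLOW(P) = { $, 'g' }
PREDICT(P → ε) = { $, 'g' }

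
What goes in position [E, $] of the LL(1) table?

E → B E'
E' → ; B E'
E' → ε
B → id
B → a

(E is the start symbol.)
Empty (error entry)

To find M[E, $], we find productions for E where $ is in the predict set (PREDICT(N → α) = (FIRST(α) \ {ε}) ∪ (FOLLOW(N) if α ⇒* ε)).

Relevant sets:
  FIRST(B) = { 'a', 'id' }

E → B E': PREDICT = { 'a', 'id' }

M[E, $] is empty (no production applies)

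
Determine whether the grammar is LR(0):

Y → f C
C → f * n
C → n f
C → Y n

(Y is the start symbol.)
Yes, the grammar is LR(0)

A grammar is LR(0) if no state in the canonical LR(0) collection has:
  - both a shift item (dot before a terminal) and a complete item (shift-reduce conflict), or
  - two or more complete items (reduce-reduce conflict; the accept item [Y' → Y .] counts as a complete item here).

Augment with Y' → Y and build the canonical LR(0) collection (I0 = CLOSURE({[Y' → . Y]}), then GOTO on every symbol after a dot until no new states appear). It has 11 states:
  I0: { [Y → . f C], [Y' → . Y] }  — shift
  I1: { [Y' → Y .] }  — accept
  I2: { [C → . Y n], [C → . f * n], [C → . n f], [Y → . f C], [Y → f . C] }  — shift
  I3: { [Y → f C .] }  — reduce
  I4: { [C → Y . n] }  — shift
  I5: { [C → . Y n], [C → . f * n], [C → . n f], [C → f . * n], [Y → . f C], [Y → f . C] }  — shift
  I6: { [C → n . f] }  — shift
  I7: { [C → n f .] }  — reduce
  I8: { [C → f * . n] }  — shift
  I9: { [C → f * n .] }  — reduce
  I10: { [C → Y n .] }  — reduce

Every state is either a pure shift/goto state or contains exactly one complete item and nothing to shift — no conflicts. The grammar is LR(0).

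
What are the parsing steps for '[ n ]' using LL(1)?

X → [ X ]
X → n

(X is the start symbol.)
LL(1) parsing maintains a stack (initially the start symbol over $) and the input. At each step: if the stack top is a terminal, match it against the current input token; if it is a non-terminal N, replace it with the RHS of M[N, lookahead] (the unique production whose predict set contains the lookahead).

Stack is shown with the top on the left.

Stack    Input    Action
------------------------
X $      [ n ] $  output X → [ X ]
[ X ] $  [ n ] $  match '['
X ] $    n ] $    output X → n
n ] $    n ] $    match 'n'
] $      ] $      match ']'
$        $        accept

The string is accepted.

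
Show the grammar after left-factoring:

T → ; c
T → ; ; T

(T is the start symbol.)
T → ; T'
T' → c
T' → ; T

Left-factoring transforms A → αβ₁ | αβ₂ into A → αA' and A' → β₁ | β₂
(α is the longest common prefix among the alternatives). Repeat until
no nonterminal has two alternatives with a common prefix.

Round 1: T has alternatives sharing prefix ';'. Introduce T': T → ; T'
  Add: T' → c
  Add: T' → ; T

No remaining common prefixes — done.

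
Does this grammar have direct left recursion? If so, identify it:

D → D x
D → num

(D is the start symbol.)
Direct left recursion occurs when N → N α for some non-terminal N (the right-hand side begins with the left-hand side itself).

D → D x: LEFT RECURSIVE (starts with D)
D → num: starts with num

The grammar has direct left recursion on: D.

Answer: Yes, D is left-recursive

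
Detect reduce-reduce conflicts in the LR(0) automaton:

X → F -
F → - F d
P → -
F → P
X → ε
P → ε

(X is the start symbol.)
Yes — I0: [P → .] vs [X → .]; I1: [P → .] vs [P → - .]

A reduce-reduce conflict occurs when an LR(0) state has two complete items [A → α .] and [B → β .] — both call for a reduction, and with no lookahead the parser cannot choose between them.

Augment with X' → X and build the canonical LR(0) collection (I0 = CLOSURE({[X' → . X]}), then GOTO on every symbol after a dot until no new states appear). It has 8 states:
  I0: { [F → . - F d], [F → . P], [P → . -], [P → .], [X → . F -], [X → .], [X' → . X] }  — shift, 2 reduces
  I1: { [F → - . F d], [F → . - F d], [F → . P], [P → - .], [P → . -], [P → .] }  — shift, 2 reduces
  I2: { [X → F . -] }  — shift
  I3: { [F → P .] }  — reduce
  I4: { [X' → X .] }  — accept
  I5: { [X → F - .] }  — reduce
  I6: { [F → - F . d] }  — shift
  I7: { [F → - F d .] }  — reduce

I0 contains complete items [P → .], [X → .] — reduce-reduce conflict.
I1 contains complete items [P → .], [P → - .] — reduce-reduce conflict.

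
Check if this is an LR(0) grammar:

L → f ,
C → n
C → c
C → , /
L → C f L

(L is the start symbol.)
Yes, the grammar is LR(0)

A grammar is LR(0) if no state in the canonical LR(0) collection has:
  - both a shift item (dot before a terminal) and a complete item (shift-reduce conflict), or
  - two or more complete items (reduce-reduce conflict; the accept item [L' → L .] counts as a complete item here).

Augment with L' → L and build the canonical LR(0) collection (I0 = CLOSURE({[L' → . L]}), then GOTO on every symbol after a dot until no new states appear). It has 11 states:
  I0: { [C → . , /], [C → . c], [C → . n], [L → . C f L], [L → . f ,], [L' → . L] }  — shift
  I1: { [C → , . /] }  — shift
  I2: { [L → C . f L] }  — shift
  I3: { [L' → L .] }  — accept
  I4: { [C → c .] }  — reduce
  I5: { [L → f . ,] }  — shift
  I6: { [C → n .] }  — reduce
  I7: { [L → f , .] }  — reduce
  I8: { [C → . , /], [C → . c], [C → . n], [L → . C f L], [L → . f ,], [L → C f . L] }  — shift
  I9: { [L → C f L .] }  — reduce
  I10: { [C → , / .] }  — reduce

Every state is either a pure shift/goto state or contains exactly one complete item and nothing to shift — no conflicts. The grammar is LR(0).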